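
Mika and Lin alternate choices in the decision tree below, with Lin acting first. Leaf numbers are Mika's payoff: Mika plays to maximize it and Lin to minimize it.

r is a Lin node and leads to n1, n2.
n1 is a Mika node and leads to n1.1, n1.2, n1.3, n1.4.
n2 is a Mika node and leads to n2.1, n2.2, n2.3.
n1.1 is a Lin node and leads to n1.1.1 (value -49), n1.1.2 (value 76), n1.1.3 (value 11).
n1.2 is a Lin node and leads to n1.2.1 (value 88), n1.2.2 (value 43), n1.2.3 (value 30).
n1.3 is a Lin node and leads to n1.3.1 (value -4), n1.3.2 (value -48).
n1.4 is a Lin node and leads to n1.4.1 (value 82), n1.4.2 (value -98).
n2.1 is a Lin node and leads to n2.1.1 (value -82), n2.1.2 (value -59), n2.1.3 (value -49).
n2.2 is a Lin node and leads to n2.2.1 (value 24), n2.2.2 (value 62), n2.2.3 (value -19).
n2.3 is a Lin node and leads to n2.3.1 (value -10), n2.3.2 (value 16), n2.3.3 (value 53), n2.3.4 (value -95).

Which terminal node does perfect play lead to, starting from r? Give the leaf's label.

n1.1 (Lin): min(-49, 76, 11) = -49
n1.2 (Lin): min(88, 43, 30) = 30
n1.3 (Lin): min(-4, -48) = -48
n1.4 (Lin): min(82, -98) = -98
n1 (Mika): max(-49, 30, -48, -98) = 30
n2.1 (Lin): min(-82, -59, -49) = -82
n2.2 (Lin): min(24, 62, -19) = -19
n2.3 (Lin): min(-10, 16, 53, -95) = -95
n2 (Mika): max(-82, -19, -95) = -19
r (Lin): min(30, -19) = -19
At r, Lin picks n2 (lowest: -19).
At n2, Mika picks n2.2 (highest: -19).
At n2.2, Lin picks n2.2.3 (lowest: -19).
Terminal value -19.

n2.2.3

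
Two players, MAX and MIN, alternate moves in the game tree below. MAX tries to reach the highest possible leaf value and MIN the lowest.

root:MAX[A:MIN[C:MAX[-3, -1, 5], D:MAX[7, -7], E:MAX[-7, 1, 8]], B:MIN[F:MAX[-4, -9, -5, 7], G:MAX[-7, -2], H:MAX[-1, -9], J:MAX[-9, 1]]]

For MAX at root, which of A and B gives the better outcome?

C (MAX): max(-3, -1, 5) = 5
D (MAX): max(7, -7) = 7
E (MAX): max(-7, 1, 8) = 8
A (MIN): min(5, 7, 8) = 5
F (MAX): max(-4, -9, -5, 7) = 7
G (MAX): max(-7, -2) = -2
H (MAX): max(-1, -9) = -1
J (MAX): max(-9, 1) = 1
B (MIN): min(7, -2, -1, 1) = -2
MAX prefers the higher value; A=5, B=-2. A is better since 5 > -2.

A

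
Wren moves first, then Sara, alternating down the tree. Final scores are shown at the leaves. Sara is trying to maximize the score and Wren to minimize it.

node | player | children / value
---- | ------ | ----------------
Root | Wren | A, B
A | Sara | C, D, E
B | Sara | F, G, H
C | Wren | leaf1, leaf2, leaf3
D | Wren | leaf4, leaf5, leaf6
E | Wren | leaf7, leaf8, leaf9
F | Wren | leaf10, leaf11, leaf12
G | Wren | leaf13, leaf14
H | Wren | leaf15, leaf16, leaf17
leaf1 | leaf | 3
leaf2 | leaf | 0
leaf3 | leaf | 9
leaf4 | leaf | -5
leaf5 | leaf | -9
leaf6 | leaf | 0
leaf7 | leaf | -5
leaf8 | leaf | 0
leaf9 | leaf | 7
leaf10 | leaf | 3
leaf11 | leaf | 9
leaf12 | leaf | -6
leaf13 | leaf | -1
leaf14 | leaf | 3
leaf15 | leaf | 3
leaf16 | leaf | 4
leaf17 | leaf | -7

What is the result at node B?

-1

F (Wren): min(3, 9, -6) = -6
G (Wren): min(-1, 3) = -1
H (Wren): min(3, 4, -7) = -7
B (Sara): max(-6, -1, -7) = -1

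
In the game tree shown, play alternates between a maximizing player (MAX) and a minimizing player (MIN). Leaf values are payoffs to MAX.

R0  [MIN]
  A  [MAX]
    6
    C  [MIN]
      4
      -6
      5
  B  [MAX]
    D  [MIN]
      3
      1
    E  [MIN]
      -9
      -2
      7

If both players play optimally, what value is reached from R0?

C (MIN): min(4, -6, 5) = -6
A (MAX): max(6, -6) = 6
D (MIN): min(3, 1) = 1
E (MIN): min(-9, -2, 7) = -9
B (MAX): max(1, -9) = 1
R0 (MIN): min(6, 1) = 1

1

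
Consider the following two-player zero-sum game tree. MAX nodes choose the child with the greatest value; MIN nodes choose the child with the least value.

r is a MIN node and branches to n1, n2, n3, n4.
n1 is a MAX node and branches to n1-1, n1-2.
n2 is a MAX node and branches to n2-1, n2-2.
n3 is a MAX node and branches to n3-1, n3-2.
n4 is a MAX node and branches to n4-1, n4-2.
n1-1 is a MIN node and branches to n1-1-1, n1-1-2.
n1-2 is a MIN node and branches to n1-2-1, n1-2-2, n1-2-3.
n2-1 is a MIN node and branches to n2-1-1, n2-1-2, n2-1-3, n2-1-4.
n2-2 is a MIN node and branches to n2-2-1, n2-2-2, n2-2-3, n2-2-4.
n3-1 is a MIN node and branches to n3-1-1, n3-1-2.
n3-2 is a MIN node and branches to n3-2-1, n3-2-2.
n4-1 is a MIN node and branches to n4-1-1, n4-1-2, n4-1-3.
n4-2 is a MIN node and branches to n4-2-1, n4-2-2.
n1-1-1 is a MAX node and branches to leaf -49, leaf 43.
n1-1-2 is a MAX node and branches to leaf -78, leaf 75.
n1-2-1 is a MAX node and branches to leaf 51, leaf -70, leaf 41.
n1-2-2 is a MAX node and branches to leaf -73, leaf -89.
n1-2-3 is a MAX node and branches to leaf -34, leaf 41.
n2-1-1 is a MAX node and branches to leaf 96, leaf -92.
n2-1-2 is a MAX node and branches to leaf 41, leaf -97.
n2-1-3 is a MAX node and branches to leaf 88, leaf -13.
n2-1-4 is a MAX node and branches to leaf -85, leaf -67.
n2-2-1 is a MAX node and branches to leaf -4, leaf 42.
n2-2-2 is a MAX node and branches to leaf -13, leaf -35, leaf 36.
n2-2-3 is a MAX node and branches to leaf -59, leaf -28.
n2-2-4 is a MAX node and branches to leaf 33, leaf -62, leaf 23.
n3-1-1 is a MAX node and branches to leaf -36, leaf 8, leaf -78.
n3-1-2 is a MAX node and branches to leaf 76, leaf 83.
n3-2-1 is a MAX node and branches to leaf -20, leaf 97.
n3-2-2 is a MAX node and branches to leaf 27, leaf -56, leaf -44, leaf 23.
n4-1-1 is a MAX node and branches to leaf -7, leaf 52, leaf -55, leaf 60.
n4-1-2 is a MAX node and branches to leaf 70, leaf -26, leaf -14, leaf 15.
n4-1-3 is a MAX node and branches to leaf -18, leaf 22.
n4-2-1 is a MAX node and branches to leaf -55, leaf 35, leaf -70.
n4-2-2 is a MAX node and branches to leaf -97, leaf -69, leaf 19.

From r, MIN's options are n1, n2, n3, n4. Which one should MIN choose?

n1-1-1 (MAX): max(-49, 43) = 43
n1-1-2 (MAX): max(-78, 75) = 75
n1-1 (MIN): min(43, 75) = 43
n1-2-1 (MAX): max(51, -70, 41) = 51
n1-2-2 (MAX): max(-73, -89) = -73
n1-2-3 (MAX): max(-34, 41) = 41
n1-2 (MIN): min(51, -73, 41) = -73
n1 (MAX): max(43, -73) = 43
n2-1-1 (MAX): max(96, -92) = 96
n2-1-2 (MAX): max(41, -97) = 41
n2-1-3 (MAX): max(88, -13) = 88
n2-1-4 (MAX): max(-85, -67) = -67
n2-1 (MIN): min(96, 41, 88, -67) = -67
n2-2-1 (MAX): max(-4, 42) = 42
n2-2-2 (MAX): max(-13, -35, 36) = 36
n2-2-3 (MAX): max(-59, -28) = -28
n2-2-4 (MAX): max(33, -62, 23) = 33
n2-2 (MIN): min(42, 36, -28, 33) = -28
n2 (MAX): max(-67, -28) = -28
n3-1-1 (MAX): max(-36, 8, -78) = 8
n3-1-2 (MAX): max(76, 83) = 83
n3-1 (MIN): min(8, 83) = 8
n3-2-1 (MAX): max(-20, 97) = 97
n3-2-2 (MAX): max(27, -56, -44, 23) = 27
n3-2 (MIN): min(97, 27) = 27
n3 (MAX): max(8, 27) = 27
n4-1-1 (MAX): max(-7, 52, -55, 60) = 60
n4-1-2 (MAX): max(70, -26, -14, 15) = 70
n4-1-3 (MAX): max(-18, 22) = 22
n4-1 (MIN): min(60, 70, 22) = 22
n4-2-1 (MAX): max(-55, 35, -70) = 35
n4-2-2 (MAX): max(-97, -69, 19) = 19
n4-2 (MIN): min(35, 19) = 19
n4 (MAX): max(22, 19) = 22
r (MIN): min(43, -28, 27, 22) = -28
MIN at r wants the lowest of {n1=43, n2=-28, n3=27, n4=22}, so chooses n2.

n2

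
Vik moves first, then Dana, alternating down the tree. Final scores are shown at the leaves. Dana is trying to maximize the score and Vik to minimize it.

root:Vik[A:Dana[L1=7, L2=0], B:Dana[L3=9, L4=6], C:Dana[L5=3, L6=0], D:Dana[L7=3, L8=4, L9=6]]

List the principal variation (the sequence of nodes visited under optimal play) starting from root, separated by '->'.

root -> C -> L5

A (Dana): max(7, 0) = 7
B (Dana): max(9, 6) = 9
C (Dana): max(3, 0) = 3
D (Dana): max(3, 4, 6) = 6
root (Vik): min(7, 9, 3, 6) = 3
At root, Vik picks C (lowest: 3).
At C, Dana picks L5 (highest: 3).
Terminal value 3.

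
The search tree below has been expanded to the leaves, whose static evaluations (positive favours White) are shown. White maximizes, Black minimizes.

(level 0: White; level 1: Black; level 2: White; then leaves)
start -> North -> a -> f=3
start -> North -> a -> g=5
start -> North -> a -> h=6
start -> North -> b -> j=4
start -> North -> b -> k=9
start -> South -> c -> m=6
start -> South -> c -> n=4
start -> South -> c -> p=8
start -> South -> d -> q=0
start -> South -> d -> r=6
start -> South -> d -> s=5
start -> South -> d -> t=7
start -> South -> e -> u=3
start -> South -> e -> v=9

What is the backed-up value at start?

7

a (White): max(3, 5, 6) = 6
b (White): max(4, 9) = 9
North (Black): min(6, 9) = 6
c (White): max(6, 4, 8) = 8
d (White): max(0, 6, 5, 7) = 7
e (White): max(3, 9) = 9
South (Black): min(8, 7, 9) = 7
start (White): max(6, 7) = 7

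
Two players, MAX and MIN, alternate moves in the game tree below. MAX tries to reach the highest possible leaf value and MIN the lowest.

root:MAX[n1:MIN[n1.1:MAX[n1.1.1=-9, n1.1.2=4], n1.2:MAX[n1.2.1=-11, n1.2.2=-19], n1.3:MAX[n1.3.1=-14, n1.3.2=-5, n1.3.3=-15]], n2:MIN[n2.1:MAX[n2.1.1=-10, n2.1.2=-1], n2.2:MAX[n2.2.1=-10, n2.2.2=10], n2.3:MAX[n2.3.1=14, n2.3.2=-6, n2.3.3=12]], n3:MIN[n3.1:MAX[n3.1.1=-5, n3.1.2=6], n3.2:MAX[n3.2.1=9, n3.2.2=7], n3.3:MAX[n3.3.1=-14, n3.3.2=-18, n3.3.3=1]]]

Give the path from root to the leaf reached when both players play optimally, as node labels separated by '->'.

n1.1 (MAX): max(-9, 4) = 4
n1.2 (MAX): max(-11, -19) = -11
n1.3 (MAX): max(-14, -5, -15) = -5
n1 (MIN): min(4, -11, -5) = -11
n2.1 (MAX): max(-10, -1) = -1
n2.2 (MAX): max(-10, 10) = 10
n2.3 (MAX): max(14, -6, 12) = 14
n2 (MIN): min(-1, 10, 14) = -1
n3.1 (MAX): max(-5, 6) = 6
n3.2 (MAX): max(9, 7) = 9
n3.3 (MAX): max(-14, -18, 1) = 1
n3 (MIN): min(6, 9, 1) = 1
root (MAX): max(-11, -1, 1) = 1
At root, MAX picks n3 (highest: 1).
At n3, MIN picks n3.3 (lowest: 1).
At n3.3, MAX picks n3.3.3 (highest: 1).
Terminal value 1.

root -> n3 -> n3.3 -> n3.3.3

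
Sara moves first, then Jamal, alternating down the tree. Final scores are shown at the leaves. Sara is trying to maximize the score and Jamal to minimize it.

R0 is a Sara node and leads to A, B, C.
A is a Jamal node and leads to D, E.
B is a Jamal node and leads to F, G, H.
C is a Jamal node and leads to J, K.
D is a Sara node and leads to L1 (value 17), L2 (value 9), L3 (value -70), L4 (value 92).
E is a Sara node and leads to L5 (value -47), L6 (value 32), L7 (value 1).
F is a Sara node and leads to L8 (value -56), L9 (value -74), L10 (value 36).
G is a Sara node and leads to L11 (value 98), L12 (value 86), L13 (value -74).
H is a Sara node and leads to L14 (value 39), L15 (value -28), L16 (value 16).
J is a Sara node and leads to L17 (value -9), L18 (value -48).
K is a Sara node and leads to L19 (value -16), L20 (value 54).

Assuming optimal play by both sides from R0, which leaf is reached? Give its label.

L10

D (Sara): max(17, 9, -70, 92) = 92
E (Sara): max(-47, 32, 1) = 32
A (Jamal): min(92, 32) = 32
F (Sara): max(-56, -74, 36) = 36
G (Sara): max(98, 86, -74) = 98
H (Sara): max(39, -28, 16) = 39
B (Jamal): min(36, 98, 39) = 36
J (Sara): max(-9, -48) = -9
K (Sara): max(-16, 54) = 54
C (Jamal): min(-9, 54) = -9
R0 (Sara): max(32, 36, -9) = 36
At R0, Sara picks B (highest: 36).
At B, Jamal picks F (lowest: 36).
At F, Sara picks L10 (highest: 36).
Terminal value 36.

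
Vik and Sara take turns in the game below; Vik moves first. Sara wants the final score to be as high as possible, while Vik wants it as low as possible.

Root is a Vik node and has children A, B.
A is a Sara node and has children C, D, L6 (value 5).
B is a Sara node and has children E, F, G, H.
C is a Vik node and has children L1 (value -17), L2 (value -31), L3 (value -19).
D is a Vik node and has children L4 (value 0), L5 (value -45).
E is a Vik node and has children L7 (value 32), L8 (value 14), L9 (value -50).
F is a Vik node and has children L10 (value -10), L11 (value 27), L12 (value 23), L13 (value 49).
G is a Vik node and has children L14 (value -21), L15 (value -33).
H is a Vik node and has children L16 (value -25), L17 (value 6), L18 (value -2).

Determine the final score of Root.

-10

C (Vik): min(-17, -31, -19) = -31
D (Vik): min(0, -45) = -45
A (Sara): max(-31, -45, 5) = 5
E (Vik): min(32, 14, -50) = -50
F (Vik): min(-10, 27, 23, 49) = -10
G (Vik): min(-21, -33) = -33
H (Vik): min(-25, 6, -2) = -25
B (Sara): max(-50, -10, -33, -25) = -10
Root (Vik): min(5, -10) = -10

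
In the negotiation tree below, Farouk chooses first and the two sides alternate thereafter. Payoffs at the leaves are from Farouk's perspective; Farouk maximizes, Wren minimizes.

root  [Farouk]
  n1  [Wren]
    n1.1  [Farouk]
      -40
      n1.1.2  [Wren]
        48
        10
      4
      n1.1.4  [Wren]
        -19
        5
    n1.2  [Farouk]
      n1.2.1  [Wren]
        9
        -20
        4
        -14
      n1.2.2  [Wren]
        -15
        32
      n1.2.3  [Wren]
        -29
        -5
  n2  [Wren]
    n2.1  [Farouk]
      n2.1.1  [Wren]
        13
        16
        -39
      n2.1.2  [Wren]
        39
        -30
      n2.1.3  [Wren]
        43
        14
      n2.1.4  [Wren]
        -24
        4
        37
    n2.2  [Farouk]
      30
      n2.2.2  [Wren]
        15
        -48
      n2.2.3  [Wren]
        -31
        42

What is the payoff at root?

14

n1.1.2 (Wren): min(48, 10) = 10
n1.1.4 (Wren): min(-19, 5) = -19
n1.1 (Farouk): max(-40, 10, 4, -19) = 10
n1.2.1 (Wren): min(9, -20, 4, -14) = -20
n1.2.2 (Wren): min(-15, 32) = -15
n1.2.3 (Wren): min(-29, -5) = -29
n1.2 (Farouk): max(-20, -15, -29) = -15
n1 (Wren): min(10, -15) = -15
n2.1.1 (Wren): min(13, 16, -39) = -39
n2.1.2 (Wren): min(39, -30) = -30
n2.1.3 (Wren): min(43, 14) = 14
n2.1.4 (Wren): min(-24, 4, 37) = -24
n2.1 (Farouk): max(-39, -30, 14, -24) = 14
n2.2.2 (Wren): min(15, -48) = -48
n2.2.3 (Wren): min(-31, 42) = -31
n2.2 (Farouk): max(30, -48, -31) = 30
n2 (Wren): min(14, 30) = 14
root (Farouk): max(-15, 14) = 14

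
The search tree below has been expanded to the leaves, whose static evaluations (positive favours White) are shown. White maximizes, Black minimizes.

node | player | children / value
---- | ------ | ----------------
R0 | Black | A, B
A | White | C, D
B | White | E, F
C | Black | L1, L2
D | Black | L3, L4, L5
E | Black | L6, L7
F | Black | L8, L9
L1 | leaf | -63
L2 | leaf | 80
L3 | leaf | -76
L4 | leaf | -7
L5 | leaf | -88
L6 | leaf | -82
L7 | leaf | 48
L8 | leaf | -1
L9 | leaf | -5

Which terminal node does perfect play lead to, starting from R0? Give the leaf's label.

C (Black): min(-63, 80) = -63
D (Black): min(-76, -7, -88) = -88
A (White): max(-63, -88) = -63
E (Black): min(-82, 48) = -82
F (Black): min(-1, -5) = -5
B (White): max(-82, -5) = -5
R0 (Black): min(-63, -5) = -63
At R0, Black picks A (lowest: -63).
At A, White picks C (highest: -63).
At C, Black picks L1 (lowest: -63).
Terminal value -63.

L1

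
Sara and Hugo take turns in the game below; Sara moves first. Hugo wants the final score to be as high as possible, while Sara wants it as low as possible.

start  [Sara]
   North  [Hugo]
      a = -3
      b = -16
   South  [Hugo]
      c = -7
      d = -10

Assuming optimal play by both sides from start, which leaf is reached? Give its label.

North (Hugo): max(-3, -16) = -3
South (Hugo): max(-7, -10) = -7
start (Sara): min(-3, -7) = -7
At start, Sara picks South (lowest: -7).
At South, Hugo picks c (highest: -7).
Terminal value -7.

c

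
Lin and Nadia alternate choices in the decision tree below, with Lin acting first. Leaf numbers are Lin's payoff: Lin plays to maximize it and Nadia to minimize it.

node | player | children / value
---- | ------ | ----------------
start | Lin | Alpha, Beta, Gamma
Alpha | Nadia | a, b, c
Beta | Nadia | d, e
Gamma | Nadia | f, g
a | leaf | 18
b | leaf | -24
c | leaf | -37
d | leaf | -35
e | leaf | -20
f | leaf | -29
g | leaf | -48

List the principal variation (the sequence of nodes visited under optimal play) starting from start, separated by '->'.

Alpha (Nadia): min(18, -24, -37) = -37
Beta (Nadia): min(-35, -20) = -35
Gamma (Nadia): min(-29, -48) = -48
start (Lin): max(-37, -35, -48) = -35
At start, Lin picks Beta (highest: -35).
At Beta, Nadia picks d (lowest: -35).
Terminal value -35.

start -> Beta -> d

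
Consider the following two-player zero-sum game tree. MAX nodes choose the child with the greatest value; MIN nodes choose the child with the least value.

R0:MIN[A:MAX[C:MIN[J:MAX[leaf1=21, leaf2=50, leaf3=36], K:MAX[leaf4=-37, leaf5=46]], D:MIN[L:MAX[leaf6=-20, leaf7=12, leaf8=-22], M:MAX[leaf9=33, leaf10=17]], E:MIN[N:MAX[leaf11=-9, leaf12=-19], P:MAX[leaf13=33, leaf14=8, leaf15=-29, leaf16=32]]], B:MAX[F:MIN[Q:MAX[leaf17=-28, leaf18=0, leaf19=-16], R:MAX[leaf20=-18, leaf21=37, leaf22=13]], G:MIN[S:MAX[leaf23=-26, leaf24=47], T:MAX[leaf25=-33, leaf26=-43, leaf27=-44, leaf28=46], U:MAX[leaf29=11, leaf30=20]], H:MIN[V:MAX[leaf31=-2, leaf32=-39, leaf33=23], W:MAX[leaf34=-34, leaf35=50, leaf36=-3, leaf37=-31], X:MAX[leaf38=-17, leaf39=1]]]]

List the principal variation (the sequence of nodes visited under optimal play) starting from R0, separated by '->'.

R0 -> B -> G -> U -> leaf30

J (MAX): max(21, 50, 36) = 50
K (MAX): max(-37, 46) = 46
C (MIN): min(50, 46) = 46
L (MAX): max(-20, 12, -22) = 12
M (MAX): max(33, 17) = 33
D (MIN): min(12, 33) = 12
N (MAX): max(-9, -19) = -9
P (MAX): max(33, 8, -29, 32) = 33
E (MIN): min(-9, 33) = -9
A (MAX): max(46, 12, -9) = 46
Q (MAX): max(-28, 0, -16) = 0
R (MAX): max(-18, 37, 13) = 37
F (MIN): min(0, 37) = 0
S (MAX): max(-26, 47) = 47
T (MAX): max(-33, -43, -44, 46) = 46
U (MAX): max(11, 20) = 20
G (MIN): min(47, 46, 20) = 20
V (MAX): max(-2, -39, 23) = 23
W (MAX): max(-34, 50, -3, -31) = 50
X (MAX): max(-17, 1) = 1
H (MIN): min(23, 50, 1) = 1
B (MAX): max(0, 20, 1) = 20
R0 (MIN): min(46, 20) = 20
At R0, MIN picks B (lowest: 20).
At B, MAX picks G (highest: 20).
At G, MIN picks U (lowest: 20).
At U, MAX picks leaf30 (highest: 20).
Terminal value 20.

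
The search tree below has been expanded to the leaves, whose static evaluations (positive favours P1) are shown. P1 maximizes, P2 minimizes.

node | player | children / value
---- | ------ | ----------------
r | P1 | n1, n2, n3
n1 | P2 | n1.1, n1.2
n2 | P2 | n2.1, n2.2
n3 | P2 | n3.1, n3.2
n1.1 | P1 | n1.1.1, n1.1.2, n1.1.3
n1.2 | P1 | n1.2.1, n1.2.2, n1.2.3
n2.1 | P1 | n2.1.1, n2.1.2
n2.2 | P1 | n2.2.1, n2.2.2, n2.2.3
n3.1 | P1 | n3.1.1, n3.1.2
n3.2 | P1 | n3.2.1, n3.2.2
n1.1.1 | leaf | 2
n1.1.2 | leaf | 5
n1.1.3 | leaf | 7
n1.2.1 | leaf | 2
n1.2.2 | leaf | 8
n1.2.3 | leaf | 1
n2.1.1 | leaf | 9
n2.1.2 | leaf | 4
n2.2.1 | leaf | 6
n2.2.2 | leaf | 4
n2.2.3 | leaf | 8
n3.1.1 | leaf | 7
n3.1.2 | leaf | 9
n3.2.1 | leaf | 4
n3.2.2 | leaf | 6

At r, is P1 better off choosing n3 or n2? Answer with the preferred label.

n2

n3.1 (P1): max(7, 9) = 9
n3.2 (P1): max(4, 6) = 6
n3 (P2): min(9, 6) = 6
n2.1 (P1): max(9, 4) = 9
n2.2 (P1): max(6, 4, 8) = 8
n2 (P2): min(9, 8) = 8
P1 prefers the higher value; n3=6, n2=8. n2 is better since 8 > 6.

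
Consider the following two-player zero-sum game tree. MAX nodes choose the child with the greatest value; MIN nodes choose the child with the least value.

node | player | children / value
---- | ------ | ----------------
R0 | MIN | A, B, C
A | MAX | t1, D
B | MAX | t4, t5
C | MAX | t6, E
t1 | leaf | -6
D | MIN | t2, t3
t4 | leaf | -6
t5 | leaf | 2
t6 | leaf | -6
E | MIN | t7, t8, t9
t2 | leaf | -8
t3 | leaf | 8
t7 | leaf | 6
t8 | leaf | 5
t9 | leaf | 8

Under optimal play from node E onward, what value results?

E (MIN): min(6, 5, 8) = 5

5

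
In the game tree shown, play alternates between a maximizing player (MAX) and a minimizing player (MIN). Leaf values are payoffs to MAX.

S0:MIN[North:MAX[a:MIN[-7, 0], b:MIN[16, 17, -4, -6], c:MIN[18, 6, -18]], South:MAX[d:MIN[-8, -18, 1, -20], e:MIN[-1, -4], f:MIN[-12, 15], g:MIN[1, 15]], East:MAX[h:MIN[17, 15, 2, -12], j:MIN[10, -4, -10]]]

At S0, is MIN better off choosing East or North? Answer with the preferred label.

h (MIN): min(17, 15, 2, -12) = -12
j (MIN): min(10, -4, -10) = -10
East (MAX): max(-12, -10) = -10
a (MIN): min(-7, 0) = -7
b (MIN): min(16, 17, -4, -6) = -6
c (MIN): min(18, 6, -18) = -18
North (MAX): max(-7, -6, -18) = -6
MIN prefers the lower value; East=-10, North=-6. East is better since -10 < -6.

East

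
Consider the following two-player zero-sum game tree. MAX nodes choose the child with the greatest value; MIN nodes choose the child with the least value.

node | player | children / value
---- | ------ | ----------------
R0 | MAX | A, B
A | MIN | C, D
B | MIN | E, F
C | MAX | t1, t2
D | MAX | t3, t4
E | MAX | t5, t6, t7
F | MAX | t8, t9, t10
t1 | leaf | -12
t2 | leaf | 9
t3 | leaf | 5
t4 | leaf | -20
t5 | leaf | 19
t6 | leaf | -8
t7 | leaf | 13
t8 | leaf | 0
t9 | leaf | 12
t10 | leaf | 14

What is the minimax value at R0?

C (MAX): max(-12, 9) = 9
D (MAX): max(5, -20) = 5
A (MIN): min(9, 5) = 5
E (MAX): max(19, -8, 13) = 19
F (MAX): max(0, 12, 14) = 14
B (MIN): min(19, 14) = 14
R0 (MAX): max(5, 14) = 14

14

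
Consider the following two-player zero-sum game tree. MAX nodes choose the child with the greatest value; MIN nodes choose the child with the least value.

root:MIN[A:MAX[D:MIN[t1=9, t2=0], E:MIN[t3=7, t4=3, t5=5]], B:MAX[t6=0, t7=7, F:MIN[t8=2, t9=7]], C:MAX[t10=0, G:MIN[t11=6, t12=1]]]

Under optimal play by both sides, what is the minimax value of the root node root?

1

D (MIN): min(9, 0) = 0
E (MIN): min(7, 3, 5) = 3
A (MAX): max(0, 3) = 3
F (MIN): min(2, 7) = 2
B (MAX): max(0, 7, 2) = 7
G (MIN): min(6, 1) = 1
C (MAX): max(0, 1) = 1
root (MIN): min(3, 7, 1) = 1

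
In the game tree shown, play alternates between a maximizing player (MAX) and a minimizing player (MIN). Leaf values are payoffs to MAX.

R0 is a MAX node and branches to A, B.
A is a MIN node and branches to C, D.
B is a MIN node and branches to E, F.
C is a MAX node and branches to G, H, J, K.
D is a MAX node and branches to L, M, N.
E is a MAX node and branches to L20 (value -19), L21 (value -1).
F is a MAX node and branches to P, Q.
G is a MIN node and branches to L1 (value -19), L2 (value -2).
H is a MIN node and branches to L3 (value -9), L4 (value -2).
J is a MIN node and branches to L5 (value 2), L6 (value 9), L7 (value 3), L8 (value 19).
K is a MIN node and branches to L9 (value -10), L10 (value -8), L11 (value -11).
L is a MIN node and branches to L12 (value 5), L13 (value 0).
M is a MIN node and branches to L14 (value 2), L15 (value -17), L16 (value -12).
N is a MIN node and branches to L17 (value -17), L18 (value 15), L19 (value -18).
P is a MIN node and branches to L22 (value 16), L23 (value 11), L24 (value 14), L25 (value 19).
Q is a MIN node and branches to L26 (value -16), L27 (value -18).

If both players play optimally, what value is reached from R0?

G (MIN): min(-19, -2) = -19
H (MIN): min(-9, -2) = -9
J (MIN): min(2, 9, 3, 19) = 2
K (MIN): min(-10, -8, -11) = -11
C (MAX): max(-19, -9, 2, -11) = 2
L (MIN): min(5, 0) = 0
M (MIN): min(2, -17, -12) = -17
N (MIN): min(-17, 15, -18) = -18
D (MAX): max(0, -17, -18) = 0
A (MIN): min(2, 0) = 0
E (MAX): max(-19, -1) = -1
P (MIN): min(16, 11, 14, 19) = 11
Q (MIN): min(-16, -18) = -18
F (MAX): max(11, -18) = 11
B (MIN): min(-1, 11) = -1
R0 (MAX): max(0, -1) = 0

0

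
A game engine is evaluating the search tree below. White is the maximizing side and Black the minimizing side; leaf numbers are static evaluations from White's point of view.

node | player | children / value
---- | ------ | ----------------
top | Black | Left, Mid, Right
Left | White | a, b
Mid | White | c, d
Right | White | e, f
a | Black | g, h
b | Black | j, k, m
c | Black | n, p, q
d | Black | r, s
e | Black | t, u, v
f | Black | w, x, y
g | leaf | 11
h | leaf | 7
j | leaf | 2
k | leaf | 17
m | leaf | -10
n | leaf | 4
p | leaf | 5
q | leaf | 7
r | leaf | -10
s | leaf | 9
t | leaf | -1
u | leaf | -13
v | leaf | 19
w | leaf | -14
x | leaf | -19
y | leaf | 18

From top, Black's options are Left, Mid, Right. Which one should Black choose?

Right

a (Black): min(11, 7) = 7
b (Black): min(2, 17, -10) = -10
Left (White): max(7, -10) = 7
c (Black): min(4, 5, 7) = 4
d (Black): min(-10, 9) = -10
Mid (White): max(4, -10) = 4
e (Black): min(-1, -13, 19) = -13
f (Black): min(-14, -19, 18) = -19
Right (White): max(-13, -19) = -13
top (Black): min(7, 4, -13) = -13
Black at top wants the lowest of {Left=7, Mid=4, Right=-13}, so chooses Right.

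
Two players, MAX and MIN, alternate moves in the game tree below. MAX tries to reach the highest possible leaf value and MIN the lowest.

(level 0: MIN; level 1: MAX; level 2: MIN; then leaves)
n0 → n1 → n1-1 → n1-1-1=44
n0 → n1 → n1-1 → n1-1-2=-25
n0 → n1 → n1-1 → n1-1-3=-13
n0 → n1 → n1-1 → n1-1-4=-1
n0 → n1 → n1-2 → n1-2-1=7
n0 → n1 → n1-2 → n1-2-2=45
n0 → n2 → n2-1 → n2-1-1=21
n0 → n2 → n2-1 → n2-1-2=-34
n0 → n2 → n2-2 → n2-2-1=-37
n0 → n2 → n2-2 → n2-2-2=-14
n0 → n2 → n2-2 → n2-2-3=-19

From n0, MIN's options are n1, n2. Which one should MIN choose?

n2

n1-1 (MIN): min(44, -25, -13, -1) = -25
n1-2 (MIN): min(7, 45) = 7
n1 (MAX): max(-25, 7) = 7
n2-1 (MIN): min(21, -34) = -34
n2-2 (MIN): min(-37, -14, -19) = -37
n2 (MAX): max(-34, -37) = -34
n0 (MIN): min(7, -34) = -34
MIN at n0 wants the lowest of {n1=7, n2=-34}, so chooses n2.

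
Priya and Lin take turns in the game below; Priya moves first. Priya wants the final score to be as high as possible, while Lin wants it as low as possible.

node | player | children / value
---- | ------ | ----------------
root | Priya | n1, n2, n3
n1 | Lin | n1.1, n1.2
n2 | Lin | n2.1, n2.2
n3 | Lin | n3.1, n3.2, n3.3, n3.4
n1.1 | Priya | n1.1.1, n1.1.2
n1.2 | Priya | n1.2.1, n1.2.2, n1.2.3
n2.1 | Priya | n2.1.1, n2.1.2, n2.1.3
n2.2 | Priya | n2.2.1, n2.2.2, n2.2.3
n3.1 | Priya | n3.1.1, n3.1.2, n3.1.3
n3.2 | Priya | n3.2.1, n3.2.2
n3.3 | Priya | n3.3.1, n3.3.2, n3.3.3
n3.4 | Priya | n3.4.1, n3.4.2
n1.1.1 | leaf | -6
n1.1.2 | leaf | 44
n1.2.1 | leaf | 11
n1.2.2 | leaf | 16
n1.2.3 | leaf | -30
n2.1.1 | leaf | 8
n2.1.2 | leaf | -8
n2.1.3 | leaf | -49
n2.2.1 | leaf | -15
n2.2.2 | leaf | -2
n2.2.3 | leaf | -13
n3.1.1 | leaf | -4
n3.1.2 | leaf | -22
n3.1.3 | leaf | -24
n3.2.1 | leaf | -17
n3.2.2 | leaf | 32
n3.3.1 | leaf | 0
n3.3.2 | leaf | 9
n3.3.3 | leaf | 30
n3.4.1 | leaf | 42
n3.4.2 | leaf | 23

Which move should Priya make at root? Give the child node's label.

n1.1 (Priya): max(-6, 44) = 44
n1.2 (Priya): max(11, 16, -30) = 16
n1 (Lin): min(44, 16) = 16
n2.1 (Priya): max(8, -8, -49) = 8
n2.2 (Priya): max(-15, -2, -13) = -2
n2 (Lin): min(8, -2) = -2
n3.1 (Priya): max(-4, -22, -24) = -4
n3.2 (Priya): max(-17, 32) = 32
n3.3 (Priya): max(0, 9, 30) = 30
n3.4 (Priya): max(42, 23) = 42
n3 (Lin): min(-4, 32, 30, 42) = -4
root (Priya): max(16, -2, -4) = 16
Priya at root wants the highest of {n1=16, n2=-2, n3=-4}, so chooses n1.

n1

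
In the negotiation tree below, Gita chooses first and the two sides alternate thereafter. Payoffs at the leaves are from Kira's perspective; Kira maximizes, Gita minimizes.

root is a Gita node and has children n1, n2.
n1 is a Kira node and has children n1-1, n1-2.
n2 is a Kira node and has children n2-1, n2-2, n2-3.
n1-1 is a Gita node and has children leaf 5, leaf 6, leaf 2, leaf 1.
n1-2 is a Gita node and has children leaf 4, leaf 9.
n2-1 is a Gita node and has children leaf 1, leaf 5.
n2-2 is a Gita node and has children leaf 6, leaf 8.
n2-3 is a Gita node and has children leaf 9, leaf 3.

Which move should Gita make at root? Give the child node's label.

n1-1 (Gita): min(5, 6, 2, 1) = 1
n1-2 (Gita): min(4, 9) = 4
n1 (Kira): max(1, 4) = 4
n2-1 (Gita): min(1, 5) = 1
n2-2 (Gita): min(6, 8) = 6
n2-3 (Gita): min(9, 3) = 3
n2 (Kira): max(1, 6, 3) = 6
root (Gita): min(4, 6) = 4
Gita at root wants the lowest of {n1=4, n2=6}, so chooses n1.

n1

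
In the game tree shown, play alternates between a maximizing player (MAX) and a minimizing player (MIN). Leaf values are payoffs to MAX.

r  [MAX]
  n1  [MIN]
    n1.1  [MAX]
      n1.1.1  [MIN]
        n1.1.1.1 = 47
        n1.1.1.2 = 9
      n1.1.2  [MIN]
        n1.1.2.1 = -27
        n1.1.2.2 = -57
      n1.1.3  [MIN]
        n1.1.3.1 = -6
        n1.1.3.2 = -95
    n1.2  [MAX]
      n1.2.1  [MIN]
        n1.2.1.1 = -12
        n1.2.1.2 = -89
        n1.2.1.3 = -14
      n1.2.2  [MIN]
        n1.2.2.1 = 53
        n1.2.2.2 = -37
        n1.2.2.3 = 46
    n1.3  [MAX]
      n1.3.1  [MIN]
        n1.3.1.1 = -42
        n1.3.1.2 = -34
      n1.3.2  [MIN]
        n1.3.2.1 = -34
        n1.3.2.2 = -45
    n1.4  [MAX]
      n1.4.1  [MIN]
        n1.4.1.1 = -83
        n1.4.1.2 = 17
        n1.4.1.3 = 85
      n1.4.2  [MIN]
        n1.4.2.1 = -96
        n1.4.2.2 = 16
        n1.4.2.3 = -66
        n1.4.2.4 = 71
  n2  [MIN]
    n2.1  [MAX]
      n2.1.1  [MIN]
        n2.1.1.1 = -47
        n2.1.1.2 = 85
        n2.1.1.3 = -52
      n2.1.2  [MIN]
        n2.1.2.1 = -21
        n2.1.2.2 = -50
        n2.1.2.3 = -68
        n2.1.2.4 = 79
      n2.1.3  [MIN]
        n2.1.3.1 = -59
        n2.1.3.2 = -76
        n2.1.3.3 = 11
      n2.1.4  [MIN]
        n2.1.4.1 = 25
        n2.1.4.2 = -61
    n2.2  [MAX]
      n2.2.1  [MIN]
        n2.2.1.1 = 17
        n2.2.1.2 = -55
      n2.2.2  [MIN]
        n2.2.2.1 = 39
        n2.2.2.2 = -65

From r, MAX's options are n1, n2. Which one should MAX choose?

n1.1.1 (MIN): min(47, 9) = 9
n1.1.2 (MIN): min(-27, -57) = -57
n1.1.3 (MIN): min(-6, -95) = -95
n1.1 (MAX): max(9, -57, -95) = 9
n1.2.1 (MIN): min(-12, -89, -14) = -89
n1.2.2 (MIN): min(53, -37, 46) = -37
n1.2 (MAX): max(-89, -37) = -37
n1.3.1 (MIN): min(-42, -34) = -42
n1.3.2 (MIN): min(-34, -45) = -45
n1.3 (MAX): max(-42, -45) = -42
n1.4.1 (MIN): min(-83, 17, 85) = -83
n1.4.2 (MIN): min(-96, 16, -66, 71) = -96
n1.4 (MAX): max(-83, -96) = -83
n1 (MIN): min(9, -37, -42, -83) = -83
n2.1.1 (MIN): min(-47, 85, -52) = -52
n2.1.2 (MIN): min(-21, -50, -68, 79) = -68
n2.1.3 (MIN): min(-59, -76, 11) = -76
n2.1.4 (MIN): min(25, -61) = -61
n2.1 (MAX): max(-52, -68, -76, -61) = -52
n2.2.1 (MIN): min(17, -55) = -55
n2.2.2 (MIN): min(39, -65) = -65
n2.2 (MAX): max(-55, -65) = -55
n2 (MIN): min(-52, -55) = -55
r (MAX): max(-83, -55) = -55
MAX at r wants the highest of {n1=-83, n2=-55}, so chooses n2.

n2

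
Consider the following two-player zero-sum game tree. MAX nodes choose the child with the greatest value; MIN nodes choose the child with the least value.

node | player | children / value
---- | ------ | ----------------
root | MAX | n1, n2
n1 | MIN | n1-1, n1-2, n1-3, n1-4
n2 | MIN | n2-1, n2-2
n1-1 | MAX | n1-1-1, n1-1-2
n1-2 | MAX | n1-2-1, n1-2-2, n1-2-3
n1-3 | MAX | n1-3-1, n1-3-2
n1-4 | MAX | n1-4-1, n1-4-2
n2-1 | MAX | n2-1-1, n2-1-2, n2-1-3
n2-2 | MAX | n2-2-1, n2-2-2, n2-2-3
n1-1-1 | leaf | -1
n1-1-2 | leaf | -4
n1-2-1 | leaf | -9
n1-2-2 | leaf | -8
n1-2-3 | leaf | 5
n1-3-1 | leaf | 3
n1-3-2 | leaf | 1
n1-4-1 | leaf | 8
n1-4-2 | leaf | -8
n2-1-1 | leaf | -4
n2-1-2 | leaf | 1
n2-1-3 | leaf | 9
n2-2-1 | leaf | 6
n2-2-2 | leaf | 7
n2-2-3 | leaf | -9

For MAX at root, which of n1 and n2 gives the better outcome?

n1-1 (MAX): max(-1, -4) = -1
n1-2 (MAX): max(-9, -8, 5) = 5
n1-3 (MAX): max(3, 1) = 3
n1-4 (MAX): max(8, -8) = 8
n1 (MIN): min(-1, 5, 3, 8) = -1
n2-1 (MAX): max(-4, 1, 9) = 9
n2-2 (MAX): max(6, 7, -9) = 7
n2 (MIN): min(9, 7) = 7
MAX prefers the higher value; n1=-1, n2=7. n2 is better since 7 > -1.

n2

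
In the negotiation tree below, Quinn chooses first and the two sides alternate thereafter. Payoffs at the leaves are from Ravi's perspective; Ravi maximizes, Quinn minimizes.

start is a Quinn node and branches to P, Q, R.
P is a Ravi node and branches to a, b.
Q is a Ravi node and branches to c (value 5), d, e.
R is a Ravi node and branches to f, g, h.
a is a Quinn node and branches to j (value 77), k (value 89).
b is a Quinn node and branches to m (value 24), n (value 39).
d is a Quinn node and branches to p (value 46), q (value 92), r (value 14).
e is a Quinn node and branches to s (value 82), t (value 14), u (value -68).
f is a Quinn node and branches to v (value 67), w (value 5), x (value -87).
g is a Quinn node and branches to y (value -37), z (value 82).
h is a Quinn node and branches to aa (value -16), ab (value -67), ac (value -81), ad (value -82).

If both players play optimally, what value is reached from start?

a (Quinn): min(77, 89) = 77
b (Quinn): min(24, 39) = 24
P (Ravi): max(77, 24) = 77
d (Quinn): min(46, 92, 14) = 14
e (Quinn): min(82, 14, -68) = -68
Q (Ravi): max(5, 14, -68) = 14
f (Quinn): min(67, 5, -87) = -87
g (Quinn): min(-37, 82) = -37
h (Quinn): min(-16, -67, -81, -82) = -82
R (Ravi): max(-87, -37, -82) = -37
start (Quinn): min(77, 14, -37) = -37

-37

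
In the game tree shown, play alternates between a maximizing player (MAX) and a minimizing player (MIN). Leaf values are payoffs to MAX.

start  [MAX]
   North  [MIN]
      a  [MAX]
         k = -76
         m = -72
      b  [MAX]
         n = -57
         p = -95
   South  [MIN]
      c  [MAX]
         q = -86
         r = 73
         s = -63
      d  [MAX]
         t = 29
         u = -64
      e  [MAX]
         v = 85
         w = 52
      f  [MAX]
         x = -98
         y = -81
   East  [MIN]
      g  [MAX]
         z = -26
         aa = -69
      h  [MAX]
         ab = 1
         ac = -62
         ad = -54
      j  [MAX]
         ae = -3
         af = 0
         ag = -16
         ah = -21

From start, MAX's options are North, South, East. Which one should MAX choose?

East

a (MAX): max(-76, -72) = -72
b (MAX): max(-57, -95) = -57
North (MIN): min(-72, -57) = -72
c (MAX): max(-86, 73, -63) = 73
d (MAX): max(29, -64) = 29
e (MAX): max(85, 52) = 85
f (MAX): max(-98, -81) = -81
South (MIN): min(73, 29, 85, -81) = -81
g (MAX): max(-26, -69) = -26
h (MAX): max(1, -62, -54) = 1
j (MAX): max(-3, 0, -16, -21) = 0
East (MIN): min(-26, 1, 0) = -26
start (MAX): max(-72, -81, -26) = -26
MAX at start wants the highest of {North=-72, South=-81, East=-26}, so chooses East.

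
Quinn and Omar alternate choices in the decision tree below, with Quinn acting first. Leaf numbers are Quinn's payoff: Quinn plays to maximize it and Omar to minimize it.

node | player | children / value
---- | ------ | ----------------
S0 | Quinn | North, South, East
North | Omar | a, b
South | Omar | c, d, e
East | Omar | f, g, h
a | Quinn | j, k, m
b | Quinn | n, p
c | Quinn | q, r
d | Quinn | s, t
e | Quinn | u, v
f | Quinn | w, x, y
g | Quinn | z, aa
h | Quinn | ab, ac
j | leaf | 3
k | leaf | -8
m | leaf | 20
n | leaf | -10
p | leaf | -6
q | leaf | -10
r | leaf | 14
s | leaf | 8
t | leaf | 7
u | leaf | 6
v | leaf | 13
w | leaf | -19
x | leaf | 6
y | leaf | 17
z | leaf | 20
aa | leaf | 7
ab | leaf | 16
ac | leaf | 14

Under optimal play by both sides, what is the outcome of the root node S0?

16

a (Quinn): max(3, -8, 20) = 20
b (Quinn): max(-10, -6) = -6
North (Omar): min(20, -6) = -6
c (Quinn): max(-10, 14) = 14
d (Quinn): max(8, 7) = 8
e (Quinn): max(6, 13) = 13
South (Omar): min(14, 8, 13) = 8
f (Quinn): max(-19, 6, 17) = 17
g (Quinn): max(20, 7) = 20
h (Quinn): max(16, 14) = 16
East (Omar): min(17, 20, 16) = 16
S0 (Quinn): max(-6, 8, 16) = 16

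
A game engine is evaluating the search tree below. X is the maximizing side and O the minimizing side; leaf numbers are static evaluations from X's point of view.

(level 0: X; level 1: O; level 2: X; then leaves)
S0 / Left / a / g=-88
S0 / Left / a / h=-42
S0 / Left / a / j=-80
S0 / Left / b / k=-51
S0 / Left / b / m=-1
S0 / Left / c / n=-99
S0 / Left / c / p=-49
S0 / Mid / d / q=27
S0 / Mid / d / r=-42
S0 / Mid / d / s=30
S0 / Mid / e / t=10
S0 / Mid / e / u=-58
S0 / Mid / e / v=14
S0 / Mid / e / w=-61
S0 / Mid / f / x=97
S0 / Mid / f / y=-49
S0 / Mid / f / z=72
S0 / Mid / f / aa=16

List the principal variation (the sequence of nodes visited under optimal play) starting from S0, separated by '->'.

S0 -> Mid -> e -> v

a (X): max(-88, -42, -80) = -42
b (X): max(-51, -1) = -1
c (X): max(-99, -49) = -49
Left (O): min(-42, -1, -49) = -49
d (X): max(27, -42, 30) = 30
e (X): max(10, -58, 14, -61) = 14
f (X): max(97, -49, 72, 16) = 97
Mid (O): min(30, 14, 97) = 14
S0 (X): max(-49, 14) = 14
At S0, X picks Mid (highest: 14).
At Mid, O picks e (lowest: 14).
At e, X picks v (highest: 14).
Terminal value 14.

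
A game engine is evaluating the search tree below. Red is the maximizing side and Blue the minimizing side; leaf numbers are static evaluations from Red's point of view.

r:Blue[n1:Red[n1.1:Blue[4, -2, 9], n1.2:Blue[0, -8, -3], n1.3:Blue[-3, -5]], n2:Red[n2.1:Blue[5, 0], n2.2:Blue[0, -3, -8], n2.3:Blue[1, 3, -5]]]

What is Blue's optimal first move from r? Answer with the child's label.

n1.1 (Blue): min(4, -2, 9) = -2
n1.2 (Blue): min(0, -8, -3) = -8
n1.3 (Blue): min(-3, -5) = -5
n1 (Red): max(-2, -8, -5) = -2
n2.1 (Blue): min(5, 0) = 0
n2.2 (Blue): min(0, -3, -8) = -8
n2.3 (Blue): min(1, 3, -5) = -5
n2 (Red): max(0, -8, -5) = 0
r (Blue): min(-2, 0) = -2
Blue at r wants the lowest of {n1=-2, n2=0}, so chooses n1.

n1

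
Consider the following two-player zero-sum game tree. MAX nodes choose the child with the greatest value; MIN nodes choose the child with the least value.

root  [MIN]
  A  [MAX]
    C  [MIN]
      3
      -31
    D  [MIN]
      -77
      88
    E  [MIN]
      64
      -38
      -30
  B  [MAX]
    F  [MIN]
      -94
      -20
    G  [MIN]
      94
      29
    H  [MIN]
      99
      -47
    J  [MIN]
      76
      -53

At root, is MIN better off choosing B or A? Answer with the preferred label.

F (MIN): min(-94, -20) = -94
G (MIN): min(94, 29) = 29
H (MIN): min(99, -47) = -47
J (MIN): min(76, -53) = -53
B (MAX): max(-94, 29, -47, -53) = 29
C (MIN): min(3, -31) = -31
D (MIN): min(-77, 88) = -77
E (MIN): min(64, -38, -30) = -38
A (MAX): max(-31, -77, -38) = -31
MIN prefers the lower value; B=29, A=-31. A is better since -31 < 29.

A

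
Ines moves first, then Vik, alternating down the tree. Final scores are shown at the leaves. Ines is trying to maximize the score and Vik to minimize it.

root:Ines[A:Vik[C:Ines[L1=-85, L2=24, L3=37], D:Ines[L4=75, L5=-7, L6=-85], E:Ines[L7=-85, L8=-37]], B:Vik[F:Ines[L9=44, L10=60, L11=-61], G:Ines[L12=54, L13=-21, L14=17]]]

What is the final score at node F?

F (Ines): max(44, 60, -61) = 60

60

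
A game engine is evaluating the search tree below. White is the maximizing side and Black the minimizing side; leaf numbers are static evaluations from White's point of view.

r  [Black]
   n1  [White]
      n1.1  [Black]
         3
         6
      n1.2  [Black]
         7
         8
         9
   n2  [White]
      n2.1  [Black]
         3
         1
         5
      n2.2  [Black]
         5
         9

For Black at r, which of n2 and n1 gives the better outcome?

n2.1 (Black): min(3, 1, 5) = 1
n2.2 (Black): min(5, 9) = 5
n2 (White): max(1, 5) = 5
n1.1 (Black): min(3, 6) = 3
n1.2 (Black): min(7, 8, 9) = 7
n1 (White): max(3, 7) = 7
Black prefers the lower value; n2=5, n1=7. n2 is better since 5 < 7.

n2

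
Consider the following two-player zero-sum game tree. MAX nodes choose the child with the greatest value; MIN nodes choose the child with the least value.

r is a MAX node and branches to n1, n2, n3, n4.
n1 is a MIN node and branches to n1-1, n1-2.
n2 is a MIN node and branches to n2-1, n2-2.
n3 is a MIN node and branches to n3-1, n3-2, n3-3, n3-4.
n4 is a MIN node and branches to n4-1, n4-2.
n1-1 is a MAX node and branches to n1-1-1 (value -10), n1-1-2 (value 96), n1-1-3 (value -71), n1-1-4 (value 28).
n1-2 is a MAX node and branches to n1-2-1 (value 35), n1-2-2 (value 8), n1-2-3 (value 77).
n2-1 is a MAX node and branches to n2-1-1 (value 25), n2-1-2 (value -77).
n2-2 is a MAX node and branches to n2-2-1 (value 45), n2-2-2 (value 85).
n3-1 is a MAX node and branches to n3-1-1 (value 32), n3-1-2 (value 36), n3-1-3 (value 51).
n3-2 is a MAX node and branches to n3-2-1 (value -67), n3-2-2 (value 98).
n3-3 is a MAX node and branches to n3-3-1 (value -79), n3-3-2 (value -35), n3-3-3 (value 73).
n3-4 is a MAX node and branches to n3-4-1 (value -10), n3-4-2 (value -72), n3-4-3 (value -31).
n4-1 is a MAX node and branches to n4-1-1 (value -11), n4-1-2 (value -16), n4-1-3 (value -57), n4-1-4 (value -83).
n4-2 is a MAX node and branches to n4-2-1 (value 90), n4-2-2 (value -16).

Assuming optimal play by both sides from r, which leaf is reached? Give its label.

n1-1 (MAX): max(-10, 96, -71, 28) = 96
n1-2 (MAX): max(35, 8, 77) = 77
n1 (MIN): min(96, 77) = 77
n2-1 (MAX): max(25, -77) = 25
n2-2 (MAX): max(45, 85) = 85
n2 (MIN): min(25, 85) = 25
n3-1 (MAX): max(32, 36, 51) = 51
n3-2 (MAX): max(-67, 98) = 98
n3-3 (MAX): max(-79, -35, 73) = 73
n3-4 (MAX): max(-10, -72, -31) = -10
n3 (MIN): min(51, 98, 73, -10) = -10
n4-1 (MAX): max(-11, -16, -57, -83) = -11
n4-2 (MAX): max(90, -16) = 90
n4 (MIN): min(-11, 90) = -11
r (MAX): max(77, 25, -10, -11) = 77
At r, MAX picks n1 (highest: 77).
At n1, MIN picks n1-2 (lowest: 77).
At n1-2, MAX picks n1-2-3 (highest: 77).
Terminal value 77.

n1-2-3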